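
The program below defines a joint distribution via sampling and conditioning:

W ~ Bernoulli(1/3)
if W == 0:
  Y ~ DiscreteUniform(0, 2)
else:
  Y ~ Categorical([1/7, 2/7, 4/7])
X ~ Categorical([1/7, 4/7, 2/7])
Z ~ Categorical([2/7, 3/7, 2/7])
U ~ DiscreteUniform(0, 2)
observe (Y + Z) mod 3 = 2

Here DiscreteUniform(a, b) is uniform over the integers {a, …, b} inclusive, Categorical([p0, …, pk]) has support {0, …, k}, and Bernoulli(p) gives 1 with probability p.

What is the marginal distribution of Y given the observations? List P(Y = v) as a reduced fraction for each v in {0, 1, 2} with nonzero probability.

P(Y=0) = 17/73, P(Y=1) = 30/73, P(Y=2) = 26/73

Enumerate traces; 54 have nonzero weight after conditioning:
  (W=0, Y=0, X=0, Z=2, U=0) weight 4/1323
  (W=0, Y=0, X=0, Z=2, U=1) weight 4/1323
  (W=0, Y=0, X=0, Z=2, U=2) weight 4/1323
  (W=0, Y=0, X=1, Z=2, U=0) weight 16/1323
  (W=0, Y=0, X=1, Z=2, U=1) weight 16/1323
  (W=0, Y=0, X=1, Z=2, U=2) weight 16/1323
  (W=0, Y=0, X=2, Z=2, U=0) weight 8/1323
  (W=0, Y=0, X=2, Z=2, U=1) weight 8/1323
  (W=0, Y=1, X=0, Z=1, U=0) weight 2/441
  (W=0, Y=2, X=0, Z=0, U=0) weight 4/1323
  … 44 more
Group by Y:
  weight(Y=0) = 34/441
  weight(Y=1) = 20/147
  weight(Y=2) = 52/441
Total weight = 34/441 + 20/147 + 52/441 = 146/441
P(Y=0 | obs) = 34/441 / 146/441 = 17/73
P(Y=1 | obs) = 20/147 / 146/441 = 30/73
P(Y=2 | obs) = 52/441 / 146/441 = 26/73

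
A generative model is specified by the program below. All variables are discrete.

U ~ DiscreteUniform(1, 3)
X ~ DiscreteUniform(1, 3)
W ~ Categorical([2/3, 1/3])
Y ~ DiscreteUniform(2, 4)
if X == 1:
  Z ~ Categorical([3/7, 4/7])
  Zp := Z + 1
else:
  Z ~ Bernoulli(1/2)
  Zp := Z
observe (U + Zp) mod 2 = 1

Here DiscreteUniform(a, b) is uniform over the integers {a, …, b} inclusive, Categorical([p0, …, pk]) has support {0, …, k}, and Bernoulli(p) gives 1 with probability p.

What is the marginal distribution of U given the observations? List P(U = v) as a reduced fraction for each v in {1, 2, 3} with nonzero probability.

P(U=1) = 11/32, P(U=2) = 5/16, P(U=3) = 11/32

Enumerate traces; 54 have nonzero weight after conditioning:
  (U=1, X=1, W=0, Y=2, Z=1) weight 8/567
  (U=1, X=1, W=0, Y=3, Z=1) weight 8/567
  (U=1, X=1, W=0, Y=4, Z=1) weight 8/567
  (U=1, X=1, W=1, Y=2, Z=1) weight 4/567
  (U=1, X=1, W=1, Y=3, Z=1) weight 4/567
  (U=1, X=1, W=1, Y=4, Z=1) weight 4/567
  (U=1, X=2, W=0, Y=2, Z=0) weight 1/81
  (U=1, X=2, W=0, Y=3, Z=0) weight 1/81
  (U=2, X=1, W=0, Y=2, Z=0) weight 2/189
  (U=3, X=1, W=0, Y=2, Z=1) weight 8/567
  … 44 more
Group by U:
  weight(U=1) = 11/63
  weight(U=2) = 10/63
  weight(U=3) = 11/63
Total weight = 11/63 + 10/63 + 11/63 = 32/63
P(U=1 | obs) = 11/63 / 32/63 = 11/32
P(U=2 | obs) = 10/63 / 32/63 = 5/16
P(U=3 | obs) = 11/63 / 32/63 = 11/32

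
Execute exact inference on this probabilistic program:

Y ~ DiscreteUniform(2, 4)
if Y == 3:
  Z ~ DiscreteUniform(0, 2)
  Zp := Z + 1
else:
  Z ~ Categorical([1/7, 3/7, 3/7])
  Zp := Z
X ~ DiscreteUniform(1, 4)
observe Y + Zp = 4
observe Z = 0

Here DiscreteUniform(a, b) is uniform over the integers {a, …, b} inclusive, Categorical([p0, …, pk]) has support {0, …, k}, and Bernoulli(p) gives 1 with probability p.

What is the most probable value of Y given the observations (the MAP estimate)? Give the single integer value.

argmax_v P(Y = v | obs) = 3

Enumerate traces; 8 have nonzero weight after conditioning:
  (Y=3, Z=0, X=1) weight 1/36
  (Y=3, Z=0, X=2) weight 1/36
  (Y=3, Z=0, X=3) weight 1/36
  (Y=3, Z=0, X=4) weight 1/36
  (Y=4, Z=0, X=1) weight 1/84
  (Y=4, Z=0, X=2) weight 1/84
  (Y=4, Z=0, X=3) weight 1/84
  (Y=4, Z=0, X=4) weight 1/84
Group by Y:
  weight(Y=3) = 1/9
  weight(Y=4) = 1/21
Total weight = 1/9 + 1/21 = 10/63
P(Y=3 | obs) = 1/9 / 10/63 = 7/10
P(Y=4 | obs) = 1/21 / 10/63 = 3/10
argmax = 3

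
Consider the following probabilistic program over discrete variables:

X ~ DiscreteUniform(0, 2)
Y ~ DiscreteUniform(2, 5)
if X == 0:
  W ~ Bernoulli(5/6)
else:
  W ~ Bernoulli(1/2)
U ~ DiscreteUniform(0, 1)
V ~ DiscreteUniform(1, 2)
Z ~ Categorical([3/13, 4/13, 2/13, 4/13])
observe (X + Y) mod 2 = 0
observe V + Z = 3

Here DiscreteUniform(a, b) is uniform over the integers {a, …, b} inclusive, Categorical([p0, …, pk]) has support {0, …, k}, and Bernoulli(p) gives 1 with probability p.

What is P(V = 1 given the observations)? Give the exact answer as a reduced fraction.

Enumerate traces; 48 have nonzero weight after conditioning:
  (X=0, Y=2, W=0, U=0, V=1, Z=2) weight 1/1872
  (X=0, Y=2, W=0, U=0, V=2, Z=1) weight 1/936
  (X=0, Y=2, W=0, U=1, V=1, Z=2) weight 1/1872
  (X=0, Y=2, W=0, U=1, V=2, Z=1) weight 1/936
  (X=0, Y=2, W=1, U=0, V=1, Z=2) weight 5/1872
  (X=0, Y=2, W=1, U=0, V=2, Z=1) weight 5/936
  (X=0, Y=2, W=1, U=1, V=1, Z=2) weight 5/1872
  (X=0, Y=2, W=1, U=1, V=2, Z=1) weight 5/936
  … 40 more
Group by V:
  weight(V=1) = 1/26
  weight(V=2) = 1/13
Total weight = 1/26 + 1/13 = 3/26
P(V=1 | obs) = 1/26 / 3/26 = 1/3
P(V=2 | obs) = 1/13 / 3/26 = 2/3

P(V = 1 | obs) = 1/3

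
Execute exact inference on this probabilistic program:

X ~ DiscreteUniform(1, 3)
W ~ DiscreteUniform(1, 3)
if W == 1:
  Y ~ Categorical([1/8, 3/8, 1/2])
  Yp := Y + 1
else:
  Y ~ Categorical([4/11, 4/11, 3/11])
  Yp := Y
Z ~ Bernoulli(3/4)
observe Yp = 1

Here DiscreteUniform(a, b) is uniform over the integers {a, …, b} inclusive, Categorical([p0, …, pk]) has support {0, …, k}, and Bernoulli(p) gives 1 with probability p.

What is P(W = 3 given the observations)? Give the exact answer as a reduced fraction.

P(W = 3 | obs) = 32/75

Enumerate traces; 18 have nonzero weight after conditioning:
  (X=1, W=1, Y=0, Z=0) weight 1/288
  (X=1, W=1, Y=0, Z=1) weight 1/96
  (X=1, W=2, Y=1, Z=0) weight 1/99
  (X=1, W=2, Y=1, Z=1) weight 1/33
  (X=1, W=3, Y=1, Z=0) weight 1/99
  (X=1, W=3, Y=1, Z=1) weight 1/33
  (X=2, W=1, Y=0, Z=0) weight 1/288
  (X=2, W=1, Y=0, Z=1) weight 1/96
  … 10 more
Group by W:
  weight(W=1) = 1/24
  weight(W=2) = 4/33
  weight(W=3) = 4/33
Total weight = 1/24 + 4/33 + 4/33 = 25/88
P(W=1 | obs) = 1/24 / 25/88 = 11/75
P(W=2 | obs) = 4/33 / 25/88 = 32/75
P(W=3 | obs) = 4/33 / 25/88 = 32/75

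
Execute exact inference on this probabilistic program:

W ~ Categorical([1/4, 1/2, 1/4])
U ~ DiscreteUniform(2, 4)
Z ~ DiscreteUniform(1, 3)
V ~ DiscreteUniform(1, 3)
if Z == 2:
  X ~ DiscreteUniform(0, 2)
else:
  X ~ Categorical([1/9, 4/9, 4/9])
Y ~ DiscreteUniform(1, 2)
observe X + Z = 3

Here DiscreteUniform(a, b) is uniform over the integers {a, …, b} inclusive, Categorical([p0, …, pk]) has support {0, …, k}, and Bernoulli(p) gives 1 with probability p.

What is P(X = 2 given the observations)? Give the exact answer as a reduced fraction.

P(X = 2 | obs) = 1/2

Enumerate traces; 162 have nonzero weight after conditioning:
  (W=0, U=2, Z=1, V=1, X=2, Y=1) weight 1/486
  (W=0, U=2, Z=1, V=1, X=2, Y=2) weight 1/486
  (W=0, U=2, Z=1, V=2, X=2, Y=1) weight 1/486
  (W=0, U=2, Z=1, V=2, X=2, Y=2) weight 1/486
  (W=0, U=2, Z=1, V=3, X=2, Y=1) weight 1/486
  (W=0, U=2, Z=1, V=3, X=2, Y=2) weight 1/486
  (W=0, U=2, Z=2, V=1, X=1, Y=1) weight 1/648
  (W=0, U=2, Z=2, V=1, X=1, Y=2) weight 1/648
  (W=0, U=2, Z=3, V=1, X=0, Y=1) weight 1/1944
  … 153 more
Group by X:
  weight(X=0) = 1/27
  weight(X=1) = 1/9
  weight(X=2) = 4/27
Total weight = 1/27 + 1/9 + 4/27 = 8/27
P(X=0 | obs) = 1/27 / 8/27 = 1/8
P(X=1 | obs) = 1/9 / 8/27 = 3/8
P(X=2 | obs) = 4/27 / 8/27 = 1/2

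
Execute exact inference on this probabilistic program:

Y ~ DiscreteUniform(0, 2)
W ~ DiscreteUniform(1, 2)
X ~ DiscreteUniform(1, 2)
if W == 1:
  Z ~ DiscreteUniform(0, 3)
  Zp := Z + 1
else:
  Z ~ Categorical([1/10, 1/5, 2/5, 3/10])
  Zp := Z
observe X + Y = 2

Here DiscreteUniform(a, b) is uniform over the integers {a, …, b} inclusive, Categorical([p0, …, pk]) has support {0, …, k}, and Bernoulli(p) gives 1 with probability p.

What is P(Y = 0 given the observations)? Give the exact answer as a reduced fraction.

P(Y = 0 | obs) = 1/2

Enumerate traces; 16 have nonzero weight after conditioning:
  (Y=0, W=1, X=2, Z=0) weight 1/48
  (Y=0, W=1, X=2, Z=1) weight 1/48
  (Y=0, W=1, X=2, Z=2) weight 1/48
  (Y=0, W=1, X=2, Z=3) weight 1/48
  (Y=0, W=2, X=2, Z=0) weight 1/120
  (Y=0, W=2, X=2, Z=1) weight 1/60
  (Y=0, W=2, X=2, Z=2) weight 1/30
  (Y=0, W=2, X=2, Z=3) weight 1/40
  (Y=1, W=1, X=1, Z=0) weight 1/48
  … 7 more
Group by Y:
  weight(Y=0) = 1/6
  weight(Y=1) = 1/6
Total weight = 1/6 + 1/6 = 1/3
P(Y=0 | obs) = 1/6 / 1/3 = 1/2
P(Y=1 | obs) = 1/6 / 1/3 = 1/2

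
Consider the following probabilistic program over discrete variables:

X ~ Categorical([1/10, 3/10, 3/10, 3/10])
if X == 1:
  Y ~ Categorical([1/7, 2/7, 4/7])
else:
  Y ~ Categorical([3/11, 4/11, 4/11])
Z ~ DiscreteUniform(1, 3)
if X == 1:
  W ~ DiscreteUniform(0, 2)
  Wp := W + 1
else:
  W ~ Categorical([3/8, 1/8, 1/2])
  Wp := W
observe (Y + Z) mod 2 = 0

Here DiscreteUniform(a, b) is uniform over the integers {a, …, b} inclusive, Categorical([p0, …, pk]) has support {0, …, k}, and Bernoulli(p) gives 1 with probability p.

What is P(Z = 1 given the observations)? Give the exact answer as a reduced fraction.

P(Z = 1 | obs) = 131/516

Enumerate traces; 48 have nonzero weight after conditioning:
  (X=0, Y=0, Z=2, W=0) weight 3/880
  (X=0, Y=0, Z=2, W=1) weight 1/880
  (X=0, Y=0, Z=2, W=2) weight 1/220
  (X=0, Y=1, Z=1, W=0) weight 1/220
  (X=0, Y=1, Z=1, W=1) weight 1/660
  (X=0, Y=1, Z=1, W=2) weight 1/165
  (X=0, Y=1, Z=3, W=0) weight 1/220
  (X=0, Y=1, Z=3, W=1) weight 1/660
  … 40 more
Group by Z:
  weight(Z=1) = 131/1155
  weight(Z=2) = 254/1155
  weight(Z=3) = 131/1155
Total weight = 131/1155 + 254/1155 + 131/1155 = 172/385
P(Z=1 | obs) = 131/1155 / 172/385 = 131/516
P(Z=2 | obs) = 254/1155 / 172/385 = 127/258
P(Z=3 | obs) = 131/1155 / 172/385 = 131/516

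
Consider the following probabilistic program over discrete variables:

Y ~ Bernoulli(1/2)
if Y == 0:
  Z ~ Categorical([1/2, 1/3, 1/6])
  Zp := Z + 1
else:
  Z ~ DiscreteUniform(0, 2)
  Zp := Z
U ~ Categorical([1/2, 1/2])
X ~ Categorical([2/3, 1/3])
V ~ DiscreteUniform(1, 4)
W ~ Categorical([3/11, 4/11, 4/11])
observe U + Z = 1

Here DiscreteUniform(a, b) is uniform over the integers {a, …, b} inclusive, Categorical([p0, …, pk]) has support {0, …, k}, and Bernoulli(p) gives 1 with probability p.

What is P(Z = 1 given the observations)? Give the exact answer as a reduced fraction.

P(Z = 1 | obs) = 4/9

Enumerate traces; 96 have nonzero weight after conditioning:
  (Y=0, Z=0, U=1, X=0, V=1, W=0) weight 1/176
  (Y=0, Z=0, U=1, X=0, V=1, W=1) weight 1/132
  (Y=0, Z=0, U=1, X=0, V=1, W=2) weight 1/132
  (Y=0, Z=0, U=1, X=0, V=2, W=0) weight 1/176
  (Y=0, Z=0, U=1, X=0, V=2, W=1) weight 1/132
  (Y=0, Z=0, U=1, X=0, V=2, W=2) weight 1/132
  (Y=0, Z=0, U=1, X=0, V=3, W=0) weight 1/176
  (Y=0, Z=0, U=1, X=0, V=3, W=1) weight 1/132
  (Y=0, Z=1, U=0, X=0, V=1, W=0) weight 1/264
  … 87 more
Group by Z:
  weight(Z=0) = 5/24
  weight(Z=1) = 1/6
Total weight = 5/24 + 1/6 = 3/8
P(Z=0 | obs) = 5/24 / 3/8 = 5/9
P(Z=1 | obs) = 1/6 / 3/8 = 4/9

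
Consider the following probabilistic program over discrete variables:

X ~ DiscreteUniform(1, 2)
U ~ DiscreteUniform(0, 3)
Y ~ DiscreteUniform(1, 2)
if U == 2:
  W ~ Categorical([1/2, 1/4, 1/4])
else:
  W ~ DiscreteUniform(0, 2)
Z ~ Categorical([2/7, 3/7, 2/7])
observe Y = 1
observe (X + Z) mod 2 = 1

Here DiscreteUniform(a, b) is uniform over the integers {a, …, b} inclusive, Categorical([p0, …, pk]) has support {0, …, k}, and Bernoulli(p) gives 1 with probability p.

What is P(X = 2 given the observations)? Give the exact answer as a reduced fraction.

P(X = 2 | obs) = 3/7

Enumerate traces; 36 have nonzero weight after conditioning:
  (X=1, U=0, Y=1, W=0, Z=0) weight 1/168
  (X=1, U=0, Y=1, W=0, Z=2) weight 1/168
  (X=1, U=0, Y=1, W=1, Z=0) weight 1/168
  (X=1, U=0, Y=1, W=1, Z=2) weight 1/168
  (X=1, U=0, Y=1, W=2, Z=0) weight 1/168
  (X=1, U=0, Y=1, W=2, Z=2) weight 1/168
  (X=1, U=1, Y=1, W=0, Z=0) weight 1/168
  (X=1, U=1, Y=1, W=0, Z=2) weight 1/168
  (X=2, U=0, Y=1, W=0, Z=1) weight 1/112
  … 27 more
Group by X:
  weight(X=1) = 1/7
  weight(X=2) = 3/28
Total weight = 1/7 + 3/28 = 1/4
P(X=1 | obs) = 1/7 / 1/4 = 4/7
P(X=2 | obs) = 3/28 / 1/4 = 3/7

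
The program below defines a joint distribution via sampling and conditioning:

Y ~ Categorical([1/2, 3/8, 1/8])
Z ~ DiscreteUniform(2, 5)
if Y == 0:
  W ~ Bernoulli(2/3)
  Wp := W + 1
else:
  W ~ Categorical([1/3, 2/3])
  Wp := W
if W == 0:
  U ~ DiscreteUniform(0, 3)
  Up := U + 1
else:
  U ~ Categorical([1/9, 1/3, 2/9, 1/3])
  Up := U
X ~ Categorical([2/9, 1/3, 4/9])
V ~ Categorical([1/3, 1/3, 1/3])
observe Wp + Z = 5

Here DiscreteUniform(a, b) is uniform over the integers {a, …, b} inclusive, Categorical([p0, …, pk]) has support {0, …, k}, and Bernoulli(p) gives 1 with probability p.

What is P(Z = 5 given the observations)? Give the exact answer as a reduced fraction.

Enumerate traces; 216 have nonzero weight after conditioning:
  (Y=0, Z=3, W=1, U=0, X=0, V=0) weight 1/1458
  (Y=0, Z=3, W=1, U=0, X=0, V=1) weight 1/1458
  (Y=0, Z=3, W=1, U=0, X=0, V=2) weight 1/1458
  (Y=0, Z=3, W=1, U=0, X=1, V=0) weight 1/972
  (Y=0, Z=3, W=1, U=0, X=1, V=1) weight 1/972
  (Y=0, Z=3, W=1, U=0, X=1, V=2) weight 1/972
  (Y=0, Z=3, W=1, U=0, X=2, V=0) weight 1/729
  (Y=0, Z=3, W=1, U=0, X=2, V=1) weight 1/729
  (Y=0, Z=4, W=0, U=0, X=0, V=0) weight 1/1296
  (Y=1, Z=5, W=0, U=0, X=0, V=0) weight 1/1728
  … 206 more
Group by Z:
  weight(Z=3) = 1/12
  weight(Z=4) = 1/8
  weight(Z=5) = 1/24
Total weight = 1/12 + 1/8 + 1/24 = 1/4
P(Z=3 | obs) = 1/12 / 1/4 = 1/3
P(Z=4 | obs) = 1/8 / 1/4 = 1/2
P(Z=5 | obs) = 1/24 / 1/4 = 1/6

P(Z = 5 | obs) = 1/6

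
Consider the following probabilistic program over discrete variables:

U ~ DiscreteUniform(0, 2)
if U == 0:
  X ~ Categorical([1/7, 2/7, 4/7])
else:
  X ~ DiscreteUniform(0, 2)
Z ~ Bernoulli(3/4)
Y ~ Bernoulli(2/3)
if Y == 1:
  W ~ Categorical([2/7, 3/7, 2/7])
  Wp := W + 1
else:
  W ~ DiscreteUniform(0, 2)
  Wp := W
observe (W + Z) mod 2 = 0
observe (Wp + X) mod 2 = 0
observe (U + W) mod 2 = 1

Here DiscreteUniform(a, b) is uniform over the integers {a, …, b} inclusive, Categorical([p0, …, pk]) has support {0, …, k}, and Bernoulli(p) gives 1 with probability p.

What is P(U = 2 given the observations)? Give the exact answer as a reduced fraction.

Enumerate traces; 12 have nonzero weight after conditioning:
  (U=0, X=0, Z=1, Y=1, W=1) weight 1/98
  (U=0, X=1, Z=1, Y=0, W=1) weight 1/126
  (U=0, X=2, Z=1, Y=1, W=1) weight 2/49
  (U=1, X=0, Z=0, Y=0, W=0) weight 1/324
  (U=1, X=0, Z=0, Y=0, W=2) weight 1/324
  (U=1, X=1, Z=0, Y=1, W=0) weight 1/189
  (U=1, X=1, Z=0, Y=1, W=2) weight 1/189
  (U=1, X=2, Z=0, Y=0, W=0) weight 1/324
  (U=2, X=0, Z=1, Y=1, W=1) weight 1/42
  … 3 more
Group by U:
  weight(U=0) = 26/441
  weight(U=1) = 13/567
  weight(U=2) = 43/756
Total weight = 26/441 + 13/567 + 43/756 = 2203/15876
P(U=0 | obs) = 26/441 / 2203/15876 = 936/2203
P(U=1 | obs) = 13/567 / 2203/15876 = 364/2203
P(U=2 | obs) = 43/756 / 2203/15876 = 903/2203

P(U = 2 | obs) = 903/2203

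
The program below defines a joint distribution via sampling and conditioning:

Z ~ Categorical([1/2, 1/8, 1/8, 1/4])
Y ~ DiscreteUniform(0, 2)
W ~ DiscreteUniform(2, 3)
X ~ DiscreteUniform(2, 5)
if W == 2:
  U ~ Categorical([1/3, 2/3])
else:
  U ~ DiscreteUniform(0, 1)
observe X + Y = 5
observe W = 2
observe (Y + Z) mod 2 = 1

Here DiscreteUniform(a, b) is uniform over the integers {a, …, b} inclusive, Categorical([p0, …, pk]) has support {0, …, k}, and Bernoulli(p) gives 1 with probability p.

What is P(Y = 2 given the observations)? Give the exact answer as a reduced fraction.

Enumerate traces; 12 have nonzero weight after conditioning:
  (Z=0, Y=1, W=2, X=4, U=0) weight 1/144
  (Z=0, Y=1, W=2, X=4, U=1) weight 1/72
  (Z=1, Y=0, W=2, X=5, U=0) weight 1/576
  (Z=1, Y=0, W=2, X=5, U=1) weight 1/288
  (Z=1, Y=2, W=2, X=3, U=0) weight 1/576
  (Z=1, Y=2, W=2, X=3, U=1) weight 1/288
  (Z=2, Y=1, W=2, X=4, U=0) weight 1/576
  (Z=2, Y=1, W=2, X=4, U=1) weight 1/288
  … 4 more
Group by Y:
  weight(Y=0) = 1/64
  weight(Y=1) = 5/192
  weight(Y=2) = 1/64
Total weight = 1/64 + 5/192 + 1/64 = 11/192
P(Y=0 | obs) = 1/64 / 11/192 = 3/11
P(Y=1 | obs) = 5/192 / 11/192 = 5/11
P(Y=2 | obs) = 1/64 / 11/192 = 3/11

P(Y = 2 | obs) = 3/11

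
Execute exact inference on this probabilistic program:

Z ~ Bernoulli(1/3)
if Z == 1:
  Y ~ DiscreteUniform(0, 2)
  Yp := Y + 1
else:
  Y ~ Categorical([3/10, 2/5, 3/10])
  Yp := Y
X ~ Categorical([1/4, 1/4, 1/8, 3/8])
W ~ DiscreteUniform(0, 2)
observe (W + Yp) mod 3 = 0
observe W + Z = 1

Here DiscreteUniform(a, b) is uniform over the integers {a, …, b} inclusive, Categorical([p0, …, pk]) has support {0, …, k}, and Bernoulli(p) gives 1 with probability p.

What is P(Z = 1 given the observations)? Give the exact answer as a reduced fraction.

Enumerate traces; 8 have nonzero weight after conditioning:
  (Z=0, Y=2, X=0, W=1) weight 1/60
  (Z=0, Y=2, X=1, W=1) weight 1/60
  (Z=0, Y=2, X=2, W=1) weight 1/120
  (Z=0, Y=2, X=3, W=1) weight 1/40
  (Z=1, Y=2, X=0, W=0) weight 1/108
  (Z=1, Y=2, X=1, W=0) weight 1/108
  (Z=1, Y=2, X=2, W=0) weight 1/216
  (Z=1, Y=2, X=3, W=0) weight 1/72
Group by Z:
  weight(Z=0) = 1/15
  weight(Z=1) = 1/27
Total weight = 1/15 + 1/27 = 14/135
P(Z=0 | obs) = 1/15 / 14/135 = 9/14
P(Z=1 | obs) = 1/27 / 14/135 = 5/14

P(Z = 1 | obs) = 5/14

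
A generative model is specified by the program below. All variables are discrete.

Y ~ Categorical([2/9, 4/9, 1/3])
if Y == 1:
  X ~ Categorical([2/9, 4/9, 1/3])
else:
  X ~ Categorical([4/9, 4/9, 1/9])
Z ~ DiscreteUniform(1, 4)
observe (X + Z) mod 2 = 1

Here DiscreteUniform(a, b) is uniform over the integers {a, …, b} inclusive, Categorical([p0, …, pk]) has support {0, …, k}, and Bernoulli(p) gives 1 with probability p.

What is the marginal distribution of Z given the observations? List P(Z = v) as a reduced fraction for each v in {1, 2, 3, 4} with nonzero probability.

Enumerate traces; 18 have nonzero weight after conditioning:
  (Y=0, X=0, Z=1) weight 2/81
  (Y=0, X=0, Z=3) weight 2/81
  (Y=0, X=1, Z=2) weight 2/81
  (Y=0, X=1, Z=4) weight 2/81
  (Y=0, X=2, Z=1) weight 1/162
  (Y=0, X=2, Z=3) weight 1/162
  (Y=1, X=0, Z=1) weight 2/81
  (Y=1, X=0, Z=3) weight 2/81
  … 10 more
Group by Z:
  weight(Z=1) = 5/36
  weight(Z=2) = 1/9
  weight(Z=3) = 5/36
  weight(Z=4) = 1/9
Total weight = 5/36 + 1/9 + 5/36 + 1/9 = 1/2
P(Z=1 | obs) = 5/36 / 1/2 = 5/18
P(Z=2 | obs) = 1/9 / 1/2 = 2/9
P(Z=3 | obs) = 5/36 / 1/2 = 5/18
P(Z=4 | obs) = 1/9 / 1/2 = 2/9

P(Z=1) = 5/18, P(Z=2) = 2/9, P(Z=3) = 5/18, P(Z=4) = 2/9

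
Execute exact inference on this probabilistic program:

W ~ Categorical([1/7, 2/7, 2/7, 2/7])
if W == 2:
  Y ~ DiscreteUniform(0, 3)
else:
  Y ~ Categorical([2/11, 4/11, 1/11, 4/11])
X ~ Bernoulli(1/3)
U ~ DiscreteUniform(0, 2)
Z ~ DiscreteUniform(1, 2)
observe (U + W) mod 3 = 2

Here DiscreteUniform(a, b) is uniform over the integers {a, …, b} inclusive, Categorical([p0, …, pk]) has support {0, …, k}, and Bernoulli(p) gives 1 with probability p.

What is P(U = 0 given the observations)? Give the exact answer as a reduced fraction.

Enumerate traces; 64 have nonzero weight after conditioning:
  (W=0, Y=0, X=0, U=2, Z=1) weight 2/693
  (W=0, Y=0, X=0, U=2, Z=2) weight 2/693
  (W=0, Y=0, X=1, U=2, Z=1) weight 1/693
  (W=0, Y=0, X=1, U=2, Z=2) weight 1/693
  (W=0, Y=1, X=0, U=2, Z=1) weight 4/693
  (W=0, Y=1, X=0, U=2, Z=2) weight 4/693
  (W=0, Y=1, X=1, U=2, Z=1) weight 2/693
  (W=0, Y=1, X=1, U=2, Z=2) weight 2/693
  (W=1, Y=0, X=0, U=1, Z=1) weight 4/693
  (W=2, Y=0, X=0, U=0, Z=1) weight 1/126
  … 54 more
Group by U:
  weight(U=0) = 2/21
  weight(U=1) = 2/21
  weight(U=2) = 1/7
Total weight = 2/21 + 2/21 + 1/7 = 1/3
P(U=0 | obs) = 2/21 / 1/3 = 2/7
P(U=1 | obs) = 2/21 / 1/3 = 2/7
P(U=2 | obs) = 1/7 / 1/3 = 3/7

P(U = 0 | obs) = 2/7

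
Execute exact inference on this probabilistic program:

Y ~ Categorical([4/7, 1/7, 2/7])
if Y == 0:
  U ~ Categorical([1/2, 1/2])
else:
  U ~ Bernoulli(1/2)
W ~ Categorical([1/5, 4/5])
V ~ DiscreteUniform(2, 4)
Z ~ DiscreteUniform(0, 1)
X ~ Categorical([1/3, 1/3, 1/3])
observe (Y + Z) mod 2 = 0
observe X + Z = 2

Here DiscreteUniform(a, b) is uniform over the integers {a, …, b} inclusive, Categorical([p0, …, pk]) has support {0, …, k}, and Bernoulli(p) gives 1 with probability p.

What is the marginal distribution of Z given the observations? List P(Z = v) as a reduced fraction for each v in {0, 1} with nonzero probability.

Enumerate traces; 36 have nonzero weight after conditioning:
  (Y=0, U=0, W=0, V=2, Z=0, X=2) weight 1/315
  (Y=0, U=0, W=0, V=3, Z=0, X=2) weight 1/315
  (Y=0, U=0, W=0, V=4, Z=0, X=2) weight 1/315
  (Y=0, U=0, W=1, V=2, Z=0, X=2) weight 4/315
  (Y=0, U=0, W=1, V=3, Z=0, X=2) weight 4/315
  (Y=0, U=0, W=1, V=4, Z=0, X=2) weight 4/315
  (Y=0, U=1, W=0, V=2, Z=0, X=2) weight 1/315
  (Y=0, U=1, W=0, V=3, Z=0, X=2) weight 1/315
  (Y=1, U=0, W=0, V=2, Z=1, X=1) weight 1/1260
  … 27 more
Group by Z:
  weight(Z=0) = 1/7
  weight(Z=1) = 1/42
Total weight = 1/7 + 1/42 = 1/6
P(Z=0 | obs) = 1/7 / 1/6 = 6/7
P(Z=1 | obs) = 1/42 / 1/6 = 1/7

P(Z=0) = 6/7, P(Z=1) = 1/7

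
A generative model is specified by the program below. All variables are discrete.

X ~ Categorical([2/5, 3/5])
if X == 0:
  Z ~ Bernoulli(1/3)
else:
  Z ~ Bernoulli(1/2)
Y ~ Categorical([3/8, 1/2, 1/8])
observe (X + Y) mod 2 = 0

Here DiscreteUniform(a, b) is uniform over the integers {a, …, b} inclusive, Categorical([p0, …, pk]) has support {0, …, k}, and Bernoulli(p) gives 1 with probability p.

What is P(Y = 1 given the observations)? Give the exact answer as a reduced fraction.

P(Y = 1 | obs) = 3/5

Enumerate traces; 6 have nonzero weight after conditioning:
  (X=0, Z=0, Y=0) weight 1/10
  (X=0, Z=0, Y=2) weight 1/30
  (X=0, Z=1, Y=0) weight 1/20
  (X=0, Z=1, Y=2) weight 1/60
  (X=1, Z=0, Y=1) weight 3/20
  (X=1, Z=1, Y=1) weight 3/20
Group by Y:
  weight(Y=0) = 3/20
  weight(Y=1) = 3/10
  weight(Y=2) = 1/20
Total weight = 3/20 + 3/10 + 1/20 = 1/2
P(Y=0 | obs) = 3/20 / 1/2 = 3/10
P(Y=1 | obs) = 3/10 / 1/2 = 3/5
P(Y=2 | obs) = 1/20 / 1/2 = 1/10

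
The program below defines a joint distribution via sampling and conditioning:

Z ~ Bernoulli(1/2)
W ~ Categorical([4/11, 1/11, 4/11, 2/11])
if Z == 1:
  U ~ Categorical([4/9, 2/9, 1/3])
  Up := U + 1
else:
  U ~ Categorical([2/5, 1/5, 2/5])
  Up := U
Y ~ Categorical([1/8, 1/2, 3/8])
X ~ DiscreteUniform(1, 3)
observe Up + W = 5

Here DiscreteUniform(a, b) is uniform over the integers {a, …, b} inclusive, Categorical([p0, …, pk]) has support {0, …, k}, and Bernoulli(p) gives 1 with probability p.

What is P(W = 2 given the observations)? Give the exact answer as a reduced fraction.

Enumerate traces; 27 have nonzero weight after conditioning:
  (Z=0, W=3, U=2, Y=0, X=1) weight 1/660
  (Z=0, W=3, U=2, Y=0, X=2) weight 1/660
  (Z=0, W=3, U=2, Y=0, X=3) weight 1/660
  (Z=0, W=3, U=2, Y=1, X=1) weight 1/165
  (Z=0, W=3, U=2, Y=1, X=2) weight 1/165
  (Z=0, W=3, U=2, Y=1, X=3) weight 1/165
  (Z=0, W=3, U=2, Y=2, X=1) weight 1/220
  (Z=0, W=3, U=2, Y=2, X=2) weight 1/220
  (Z=1, W=2, U=2, Y=0, X=1) weight 1/396
  … 18 more
Group by W:
  weight(W=2) = 2/33
  weight(W=3) = 28/495
Total weight = 2/33 + 28/495 = 58/495
P(W=2 | obs) = 2/33 / 58/495 = 15/29
P(W=3 | obs) = 28/495 / 58/495 = 14/29

P(W = 2 | obs) = 15/29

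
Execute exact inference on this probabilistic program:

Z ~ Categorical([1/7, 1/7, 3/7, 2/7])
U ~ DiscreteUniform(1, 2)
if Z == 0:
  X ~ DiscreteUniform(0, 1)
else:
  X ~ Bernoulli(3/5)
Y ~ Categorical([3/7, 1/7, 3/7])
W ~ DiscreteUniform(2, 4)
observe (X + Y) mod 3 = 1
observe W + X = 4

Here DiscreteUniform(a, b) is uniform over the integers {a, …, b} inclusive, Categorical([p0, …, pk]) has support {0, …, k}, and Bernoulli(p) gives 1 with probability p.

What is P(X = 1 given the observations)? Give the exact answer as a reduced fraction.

Enumerate traces; 16 have nonzero weight after conditioning:
  (Z=0, U=1, X=0, Y=1, W=4) weight 1/588
  (Z=0, U=1, X=1, Y=0, W=3) weight 1/196
  (Z=0, U=2, X=0, Y=1, W=4) weight 1/588
  (Z=0, U=2, X=1, Y=0, W=3) weight 1/196
  (Z=1, U=1, X=0, Y=1, W=4) weight 1/735
  (Z=1, U=1, X=1, Y=0, W=3) weight 3/490
  (Z=1, U=2, X=0, Y=1, W=4) weight 1/735
  (Z=1, U=2, X=1, Y=0, W=3) weight 3/490
  … 8 more
Group by X:
  weight(X=0) = 29/1470
  weight(X=1) = 41/490
Total weight = 29/1470 + 41/490 = 76/735
P(X=0 | obs) = 29/1470 / 76/735 = 29/152
P(X=1 | obs) = 41/490 / 76/735 = 123/152

P(X = 1 | obs) = 123/152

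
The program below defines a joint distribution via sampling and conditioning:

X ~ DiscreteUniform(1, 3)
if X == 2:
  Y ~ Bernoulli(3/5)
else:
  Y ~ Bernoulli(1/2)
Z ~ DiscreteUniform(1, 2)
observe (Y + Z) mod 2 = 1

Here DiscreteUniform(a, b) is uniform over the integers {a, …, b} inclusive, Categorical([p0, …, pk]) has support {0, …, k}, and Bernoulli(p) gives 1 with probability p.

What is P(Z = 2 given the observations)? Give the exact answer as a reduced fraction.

P(Z = 2 | obs) = 8/15

Enumerate traces; 6 have nonzero weight after conditioning:
  (X=1, Y=0, Z=1) weight 1/12
  (X=1, Y=1, Z=2) weight 1/12
  (X=2, Y=0, Z=1) weight 1/15
  (X=2, Y=1, Z=2) weight 1/10
  (X=3, Y=0, Z=1) weight 1/12
  (X=3, Y=1, Z=2) weight 1/12
Group by Z:
  weight(Z=1) = 7/30
  weight(Z=2) = 4/15
Total weight = 7/30 + 4/15 = 1/2
P(Z=1 | obs) = 7/30 / 1/2 = 7/15
P(Z=2 | obs) = 4/15 / 1/2 = 8/15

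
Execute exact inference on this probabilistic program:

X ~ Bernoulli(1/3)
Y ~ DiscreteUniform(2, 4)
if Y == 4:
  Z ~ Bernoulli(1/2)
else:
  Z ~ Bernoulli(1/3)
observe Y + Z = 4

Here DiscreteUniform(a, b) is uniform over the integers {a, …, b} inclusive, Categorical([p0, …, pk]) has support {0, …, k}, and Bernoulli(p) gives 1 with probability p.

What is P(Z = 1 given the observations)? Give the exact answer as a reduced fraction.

Enumerate traces; 4 have nonzero weight after conditioning:
  (X=0, Y=3, Z=1) weight 2/27
  (X=0, Y=4, Z=0) weight 1/9
  (X=1, Y=3, Z=1) weight 1/27
  (X=1, Y=4, Z=0) weight 1/18
Group by Z:
  weight(Z=0) = 1/6
  weight(Z=1) = 1/9
Total weight = 1/6 + 1/9 = 5/18
P(Z=0 | obs) = 1/6 / 5/18 = 3/5
P(Z=1 | obs) = 1/9 / 5/18 = 2/5

P(Z = 1 | obs) = 2/5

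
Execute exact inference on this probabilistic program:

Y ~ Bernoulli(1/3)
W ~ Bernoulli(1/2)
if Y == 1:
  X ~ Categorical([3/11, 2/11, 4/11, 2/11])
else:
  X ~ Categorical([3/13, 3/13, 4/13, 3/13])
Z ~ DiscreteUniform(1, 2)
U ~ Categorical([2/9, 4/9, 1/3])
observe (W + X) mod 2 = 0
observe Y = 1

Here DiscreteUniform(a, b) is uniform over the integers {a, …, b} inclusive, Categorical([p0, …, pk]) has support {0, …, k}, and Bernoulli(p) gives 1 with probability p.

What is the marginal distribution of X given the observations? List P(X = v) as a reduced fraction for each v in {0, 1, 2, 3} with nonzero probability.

P(X=0) = 3/11, P(X=1) = 2/11, P(X=2) = 4/11, P(X=3) = 2/11

Enumerate traces; 24 have nonzero weight after conditioning:
  (Y=1, W=0, X=0, Z=1, U=0) weight 1/198
  (Y=1, W=0, X=0, Z=1, U=1) weight 1/99
  (Y=1, W=0, X=0, Z=1, U=2) weight 1/132
  (Y=1, W=0, X=0, Z=2, U=0) weight 1/198
  (Y=1, W=0, X=0, Z=2, U=1) weight 1/99
  (Y=1, W=0, X=0, Z=2, U=2) weight 1/132
  (Y=1, W=0, X=2, Z=1, U=0) weight 2/297
  (Y=1, W=0, X=2, Z=1, U=1) weight 4/297
  (Y=1, W=1, X=1, Z=1, U=0) weight 1/297
  (Y=1, W=1, X=3, Z=1, U=0) weight 1/297
  … 14 more
Group by X:
  weight(X=0) = 1/22
  weight(X=1) = 1/33
  weight(X=2) = 2/33
  weight(X=3) = 1/33
Total weight = 1/22 + 1/33 + 2/33 + 1/33 = 1/6
P(X=0 | obs) = 1/22 / 1/6 = 3/11
P(X=1 | obs) = 1/33 / 1/6 = 2/11
P(X=2 | obs) = 2/33 / 1/6 = 4/11
P(X=3 | obs) = 1/33 / 1/6 = 2/11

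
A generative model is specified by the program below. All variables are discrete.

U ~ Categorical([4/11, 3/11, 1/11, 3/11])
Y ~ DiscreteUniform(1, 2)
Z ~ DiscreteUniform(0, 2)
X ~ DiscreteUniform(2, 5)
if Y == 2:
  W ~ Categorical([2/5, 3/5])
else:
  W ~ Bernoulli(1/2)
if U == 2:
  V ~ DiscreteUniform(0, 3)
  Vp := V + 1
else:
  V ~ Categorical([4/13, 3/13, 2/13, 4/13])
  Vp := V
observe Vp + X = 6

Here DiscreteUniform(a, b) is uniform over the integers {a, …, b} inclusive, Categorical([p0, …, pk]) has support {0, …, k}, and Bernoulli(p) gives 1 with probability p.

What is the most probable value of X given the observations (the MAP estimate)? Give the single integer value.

argmax_v P(X = v | obs) = 3

Enumerate traces; 156 have nonzero weight after conditioning:
  (U=0, Y=1, Z=0, X=3, W=0, V=3) weight 1/429
  (U=0, Y=1, Z=0, X=3, W=1, V=3) weight 1/429
  (U=0, Y=1, Z=0, X=4, W=0, V=2) weight 1/858
  (U=0, Y=1, Z=0, X=4, W=1, V=2) weight 1/858
  (U=0, Y=1, Z=0, X=5, W=0, V=1) weight 1/572
  (U=0, Y=1, Z=0, X=5, W=1, V=1) weight 1/572
  (U=0, Y=1, Z=1, X=3, W=0, V=3) weight 1/429
  (U=0, Y=1, Z=1, X=3, W=1, V=3) weight 1/429
  (U=2, Y=1, Z=0, X=2, W=0, V=3) weight 1/2112
  … 147 more
Group by X:
  weight(X=2) = 1/176
  weight(X=3) = 173/2288
  weight(X=4) = 93/2288
  weight(X=5) = 133/2288
Total weight = 1/176 + 173/2288 + 93/2288 + 133/2288 = 103/572
P(X=2 | obs) = 1/176 / 103/572 = 13/412
P(X=3 | obs) = 173/2288 / 103/572 = 173/412
P(X=4 | obs) = 93/2288 / 103/572 = 93/412
P(X=5 | obs) = 133/2288 / 103/572 = 133/412
argmax = 3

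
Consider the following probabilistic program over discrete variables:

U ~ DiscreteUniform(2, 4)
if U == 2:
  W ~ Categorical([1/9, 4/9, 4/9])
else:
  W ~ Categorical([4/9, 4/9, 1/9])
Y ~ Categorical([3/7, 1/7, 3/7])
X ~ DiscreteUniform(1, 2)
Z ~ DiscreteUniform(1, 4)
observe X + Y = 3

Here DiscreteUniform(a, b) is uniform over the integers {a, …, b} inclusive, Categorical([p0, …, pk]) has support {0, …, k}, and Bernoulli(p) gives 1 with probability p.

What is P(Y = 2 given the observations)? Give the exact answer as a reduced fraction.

P(Y = 2 | obs) = 3/4

Enumerate traces; 72 have nonzero weight after conditioning:
  (U=2, W=0, Y=1, X=2, Z=1) weight 1/1512
  (U=2, W=0, Y=1, X=2, Z=2) weight 1/1512
  (U=2, W=0, Y=1, X=2, Z=3) weight 1/1512
  (U=2, W=0, Y=1, X=2, Z=4) weight 1/1512
  (U=2, W=0, Y=2, X=1, Z=1) weight 1/504
  (U=2, W=0, Y=2, X=1, Z=2) weight 1/504
  (U=2, W=0, Y=2, X=1, Z=3) weight 1/504
  (U=2, W=0, Y=2, X=1, Z=4) weight 1/504
  … 64 more
Group by Y:
  weight(Y=1) = 1/14
  weight(Y=2) = 3/14
Total weight = 1/14 + 3/14 = 2/7
P(Y=1 | obs) = 1/14 / 2/7 = 1/4
P(Y=2 | obs) = 3/14 / 2/7 = 3/4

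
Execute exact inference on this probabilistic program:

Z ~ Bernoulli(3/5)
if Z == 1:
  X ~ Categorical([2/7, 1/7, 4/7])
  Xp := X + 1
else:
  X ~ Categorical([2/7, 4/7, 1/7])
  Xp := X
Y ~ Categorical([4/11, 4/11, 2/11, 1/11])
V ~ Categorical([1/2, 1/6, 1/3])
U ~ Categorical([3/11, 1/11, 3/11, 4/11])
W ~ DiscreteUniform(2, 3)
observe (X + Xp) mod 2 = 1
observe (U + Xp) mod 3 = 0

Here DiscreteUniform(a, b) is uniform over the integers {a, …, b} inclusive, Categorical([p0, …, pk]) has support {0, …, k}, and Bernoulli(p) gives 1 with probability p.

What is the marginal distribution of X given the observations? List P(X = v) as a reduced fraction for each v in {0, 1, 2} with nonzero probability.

P(X=0) = 6/35, P(X=1) = 1/35, P(X=2) = 4/5

Enumerate traces; 96 have nonzero weight after conditioning:
  (Z=1, X=0, Y=0, V=0, U=2, W=2) weight 18/4235
  (Z=1, X=0, Y=0, V=0, U=2, W=3) weight 18/4235
  (Z=1, X=0, Y=0, V=1, U=2, W=2) weight 6/4235
  (Z=1, X=0, Y=0, V=1, U=2, W=3) weight 6/4235
  (Z=1, X=0, Y=0, V=2, U=2, W=2) weight 12/4235
  (Z=1, X=0, Y=0, V=2, U=2, W=3) weight 12/4235
  (Z=1, X=0, Y=1, V=0, U=2, W=2) weight 18/4235
  (Z=1, X=0, Y=1, V=0, U=2, W=3) weight 18/4235
  (Z=1, X=1, Y=0, V=0, U=1, W=2) weight 3/4235
  (Z=1, X=2, Y=0, V=0, U=0, W=2) weight 36/4235
  … 86 more
Group by X:
  weight(X=0) = 18/385
  weight(X=1) = 3/385
  weight(X=2) = 12/55
Total weight = 18/385 + 3/385 + 12/55 = 3/11
P(X=0 | obs) = 18/385 / 3/11 = 6/35
P(X=1 | obs) = 3/385 / 3/11 = 1/35
P(X=2 | obs) = 12/55 / 3/11 = 4/5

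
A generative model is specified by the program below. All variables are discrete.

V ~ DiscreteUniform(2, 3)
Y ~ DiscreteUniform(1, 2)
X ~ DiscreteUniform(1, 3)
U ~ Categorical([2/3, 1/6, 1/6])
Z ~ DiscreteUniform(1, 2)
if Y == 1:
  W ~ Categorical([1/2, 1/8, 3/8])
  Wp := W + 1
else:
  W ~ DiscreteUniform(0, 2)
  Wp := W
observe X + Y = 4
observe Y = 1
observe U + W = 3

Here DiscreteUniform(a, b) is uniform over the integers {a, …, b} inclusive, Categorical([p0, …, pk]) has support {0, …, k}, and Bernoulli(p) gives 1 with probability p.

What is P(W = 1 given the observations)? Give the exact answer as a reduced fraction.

P(W = 1 | obs) = 1/4

Enumerate traces; 8 have nonzero weight after conditioning:
  (V=2, Y=1, X=3, U=1, Z=1, W=2) weight 1/384
  (V=2, Y=1, X=3, U=1, Z=2, W=2) weight 1/384
  (V=2, Y=1, X=3, U=2, Z=1, W=1) weight 1/1152
  (V=2, Y=1, X=3, U=2, Z=2, W=1) weight 1/1152
  (V=3, Y=1, X=3, U=1, Z=1, W=2) weight 1/384
  (V=3, Y=1, X=3, U=1, Z=2, W=2) weight 1/384
  (V=3, Y=1, X=3, U=2, Z=1, W=1) weight 1/1152
  (V=3, Y=1, X=3, U=2, Z=2, W=1) weight 1/1152
Group by W:
  weight(W=1) = 1/288
  weight(W=2) = 1/96
Total weight = 1/288 + 1/96 = 1/72
P(W=1 | obs) = 1/288 / 1/72 = 1/4
P(W=2 | obs) = 1/96 / 1/72 = 3/4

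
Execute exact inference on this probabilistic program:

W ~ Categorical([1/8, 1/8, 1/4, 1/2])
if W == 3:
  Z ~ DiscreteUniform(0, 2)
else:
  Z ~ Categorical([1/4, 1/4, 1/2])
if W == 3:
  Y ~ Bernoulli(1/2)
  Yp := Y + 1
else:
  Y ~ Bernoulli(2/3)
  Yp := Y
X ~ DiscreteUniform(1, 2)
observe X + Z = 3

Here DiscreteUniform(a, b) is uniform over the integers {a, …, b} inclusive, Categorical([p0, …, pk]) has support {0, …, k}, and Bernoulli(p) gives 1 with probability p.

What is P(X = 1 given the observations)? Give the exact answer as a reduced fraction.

Enumerate traces; 16 have nonzero weight after conditioning:
  (W=0, Z=1, Y=0, X=2) weight 1/192
  (W=0, Z=1, Y=1, X=2) weight 1/96
  (W=0, Z=2, Y=0, X=1) weight 1/96
  (W=0, Z=2, Y=1, X=1) weight 1/48
  (W=1, Z=1, Y=0, X=2) weight 1/192
  (W=1, Z=1, Y=1, X=2) weight 1/96
  (W=1, Z=2, Y=0, X=1) weight 1/96
  (W=1, Z=2, Y=1, X=1) weight 1/48
  … 8 more
Group by X:
  weight(X=1) = 5/24
  weight(X=2) = 7/48
Total weight = 5/24 + 7/48 = 17/48
P(X=1 | obs) = 5/24 / 17/48 = 10/17
P(X=2 | obs) = 7/48 / 17/48 = 7/17

P(X = 1 | obs) = 10/17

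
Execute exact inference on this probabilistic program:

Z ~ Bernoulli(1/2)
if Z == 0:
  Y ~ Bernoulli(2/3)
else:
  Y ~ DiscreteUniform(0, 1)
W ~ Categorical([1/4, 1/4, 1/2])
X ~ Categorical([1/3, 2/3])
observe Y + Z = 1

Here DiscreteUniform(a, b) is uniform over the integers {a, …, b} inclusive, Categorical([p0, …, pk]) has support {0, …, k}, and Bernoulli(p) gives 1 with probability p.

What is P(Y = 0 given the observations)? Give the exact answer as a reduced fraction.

Enumerate traces; 12 have nonzero weight after conditioning:
  (Z=0, Y=1, W=0, X=0) weight 1/36
  (Z=0, Y=1, W=0, X=1) weight 1/18
  (Z=0, Y=1, W=1, X=0) weight 1/36
  (Z=0, Y=1, W=1, X=1) weight 1/18
  (Z=0, Y=1, W=2, X=0) weight 1/18
  (Z=0, Y=1, W=2, X=1) weight 1/9
  (Z=1, Y=0, W=0, X=0) weight 1/48
  (Z=1, Y=0, W=0, X=1) weight 1/24
  … 4 more
Group by Y:
  weight(Y=0) = 1/4
  weight(Y=1) = 1/3
Total weight = 1/4 + 1/3 = 7/12
P(Y=0 | obs) = 1/4 / 7/12 = 3/7
P(Y=1 | obs) = 1/3 / 7/12 = 4/7

P(Y = 0 | obs) = 3/7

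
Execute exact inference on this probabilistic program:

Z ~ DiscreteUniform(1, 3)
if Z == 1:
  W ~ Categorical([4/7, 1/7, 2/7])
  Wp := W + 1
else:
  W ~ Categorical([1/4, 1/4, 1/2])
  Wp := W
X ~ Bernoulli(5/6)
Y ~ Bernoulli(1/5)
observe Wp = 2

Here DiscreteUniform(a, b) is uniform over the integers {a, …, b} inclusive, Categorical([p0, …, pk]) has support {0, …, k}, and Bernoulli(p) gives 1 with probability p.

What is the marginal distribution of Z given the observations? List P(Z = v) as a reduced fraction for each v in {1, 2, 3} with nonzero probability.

Enumerate traces; 12 have nonzero weight after conditioning:
  (Z=1, W=1, X=0, Y=0) weight 2/315
  (Z=1, W=1, X=0, Y=1) weight 1/630
  (Z=1, W=1, X=1, Y=0) weight 2/63
  (Z=1, W=1, X=1, Y=1) weight 1/126
  (Z=2, W=2, X=0, Y=0) weight 1/45
  (Z=2, W=2, X=0, Y=1) weight 1/180
  (Z=2, W=2, X=1, Y=0) weight 1/9
  (Z=2, W=2, X=1, Y=1) weight 1/36
  (Z=3, W=2, X=0, Y=0) weight 1/45
  … 3 more
Group by Z:
  weight(Z=1) = 1/21
  weight(Z=2) = 1/6
  weight(Z=3) = 1/6
Total weight = 1/21 + 1/6 + 1/6 = 8/21
P(Z=1 | obs) = 1/21 / 8/21 = 1/8
P(Z=2 | obs) = 1/6 / 8/21 = 7/16
P(Z=3 | obs) = 1/6 / 8/21 = 7/16

P(Z=1) = 1/8, P(Z=2) = 7/16, P(Z=3) = 7/16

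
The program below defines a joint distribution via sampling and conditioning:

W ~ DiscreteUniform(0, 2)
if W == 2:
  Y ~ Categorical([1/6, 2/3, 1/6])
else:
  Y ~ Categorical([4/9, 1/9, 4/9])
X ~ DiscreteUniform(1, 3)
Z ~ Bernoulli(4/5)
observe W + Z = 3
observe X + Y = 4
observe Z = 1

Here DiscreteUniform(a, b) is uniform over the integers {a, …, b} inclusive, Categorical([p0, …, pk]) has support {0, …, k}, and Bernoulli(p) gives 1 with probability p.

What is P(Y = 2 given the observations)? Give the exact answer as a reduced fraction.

Enumerate traces; 2 have nonzero weight after conditioning:
  (W=2, Y=1, X=3, Z=1) weight 8/135
  (W=2, Y=2, X=2, Z=1) weight 2/135
Group by Y:
  weight(Y=1) = 8/135
  weight(Y=2) = 2/135
Total weight = 8/135 + 2/135 = 2/27
P(Y=1 | obs) = 8/135 / 2/27 = 4/5
P(Y=2 | obs) = 2/135 / 2/27 = 1/5

P(Y = 2 | obs) = 1/5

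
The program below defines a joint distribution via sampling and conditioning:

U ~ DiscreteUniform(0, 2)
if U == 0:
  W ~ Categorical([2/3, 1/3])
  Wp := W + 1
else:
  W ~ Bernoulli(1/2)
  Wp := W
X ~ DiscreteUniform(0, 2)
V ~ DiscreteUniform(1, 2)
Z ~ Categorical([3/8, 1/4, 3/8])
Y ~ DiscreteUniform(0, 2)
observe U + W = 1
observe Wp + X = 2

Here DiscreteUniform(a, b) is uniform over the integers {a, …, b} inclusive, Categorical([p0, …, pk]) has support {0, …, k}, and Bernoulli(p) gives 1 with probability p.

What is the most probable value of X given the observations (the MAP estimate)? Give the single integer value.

argmax_v P(X = v | obs) = 2

Enumerate traces; 36 have nonzero weight after conditioning:
  (U=0, W=1, X=0, V=1, Z=0, Y=0) weight 1/432
  (U=0, W=1, X=0, V=1, Z=0, Y=1) weight 1/432
  (U=0, W=1, X=0, V=1, Z=0, Y=2) weight 1/432
  (U=0, W=1, X=0, V=1, Z=1, Y=0) weight 1/648
  (U=0, W=1, X=0, V=1, Z=1, Y=1) weight 1/648
  (U=0, W=1, X=0, V=1, Z=1, Y=2) weight 1/648
  (U=0, W=1, X=0, V=1, Z=2, Y=0) weight 1/432
  (U=0, W=1, X=0, V=1, Z=2, Y=1) weight 1/432
  (U=1, W=0, X=2, V=1, Z=0, Y=0) weight 1/288
  … 27 more
Group by X:
  weight(X=0) = 1/27
  weight(X=2) = 1/18
Total weight = 1/27 + 1/18 = 5/54
P(X=0 | obs) = 1/27 / 5/54 = 2/5
P(X=2 | obs) = 1/18 / 5/54 = 3/5
argmax = 2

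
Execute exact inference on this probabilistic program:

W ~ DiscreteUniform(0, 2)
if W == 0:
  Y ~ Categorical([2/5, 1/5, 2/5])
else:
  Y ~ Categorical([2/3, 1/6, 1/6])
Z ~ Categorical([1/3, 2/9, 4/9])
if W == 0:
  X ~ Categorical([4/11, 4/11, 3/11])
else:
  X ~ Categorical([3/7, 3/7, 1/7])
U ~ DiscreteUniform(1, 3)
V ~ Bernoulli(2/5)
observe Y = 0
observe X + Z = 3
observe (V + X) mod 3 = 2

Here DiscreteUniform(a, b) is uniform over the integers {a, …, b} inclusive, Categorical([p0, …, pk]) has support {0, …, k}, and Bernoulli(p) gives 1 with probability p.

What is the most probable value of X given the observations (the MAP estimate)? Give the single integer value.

Enumerate traces; 18 have nonzero weight after conditioning:
  (W=0, Y=0, Z=1, X=2, U=1, V=0) weight 4/2475
  (W=0, Y=0, Z=1, X=2, U=2, V=0) weight 4/2475
  (W=0, Y=0, Z=1, X=2, U=3, V=0) weight 4/2475
  (W=0, Y=0, Z=2, X=1, U=1, V=1) weight 64/22275
  (W=0, Y=0, Z=2, X=1, U=2, V=1) weight 64/22275
  (W=0, Y=0, Z=2, X=1, U=3, V=1) weight 64/22275
  (W=1, Y=0, Z=1, X=2, U=1, V=0) weight 4/2835
  (W=1, Y=0, Z=1, X=2, U=2, V=0) weight 4/2835
  … 10 more
Group by X:
  weight(X=1) = 736/17325
  weight(X=2) = 692/51975
Total weight = 736/17325 + 692/51975 = 116/2079
P(X=1 | obs) = 736/17325 / 116/2079 = 552/725
P(X=2 | obs) = 692/51975 / 116/2079 = 173/725
argmax = 1

argmax_v P(X = v | obs) = 1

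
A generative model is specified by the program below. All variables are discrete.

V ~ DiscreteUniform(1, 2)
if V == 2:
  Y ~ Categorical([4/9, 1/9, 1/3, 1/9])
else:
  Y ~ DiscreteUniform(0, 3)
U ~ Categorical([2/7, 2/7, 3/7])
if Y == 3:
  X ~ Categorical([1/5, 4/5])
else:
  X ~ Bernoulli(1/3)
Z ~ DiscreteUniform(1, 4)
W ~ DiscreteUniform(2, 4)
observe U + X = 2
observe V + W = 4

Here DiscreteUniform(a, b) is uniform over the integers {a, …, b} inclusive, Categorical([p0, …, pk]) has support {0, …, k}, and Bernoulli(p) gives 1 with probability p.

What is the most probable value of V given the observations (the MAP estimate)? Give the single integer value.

Enumerate traces; 64 have nonzero weight after conditioning:
  (V=1, Y=0, U=1, X=1, Z=1, W=3) weight 1/1008
  (V=1, Y=0, U=1, X=1, Z=2, W=3) weight 1/1008
  (V=1, Y=0, U=1, X=1, Z=3, W=3) weight 1/1008
  (V=1, Y=0, U=1, X=1, Z=4, W=3) weight 1/1008
  (V=1, Y=0, U=2, X=0, Z=1, W=3) weight 1/336
  (V=1, Y=0, U=2, X=0, Z=2, W=3) weight 1/336
  (V=1, Y=0, U=2, X=0, Z=3, W=3) weight 1/336
  (V=1, Y=0, U=2, X=0, Z=4, W=3) weight 1/336
  (V=2, Y=0, U=1, X=1, Z=1, W=2) weight 1/567
  … 55 more
Group by V:
  weight(V=1) = 17/280
  weight(V=2) = 353/5670
Total weight = 17/280 + 353/5670 = 2789/22680
P(V=1 | obs) = 17/280 / 2789/22680 = 1377/2789
P(V=2 | obs) = 353/5670 / 2789/22680 = 1412/2789
argmax = 2

argmax_v P(V = v | obs) = 2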